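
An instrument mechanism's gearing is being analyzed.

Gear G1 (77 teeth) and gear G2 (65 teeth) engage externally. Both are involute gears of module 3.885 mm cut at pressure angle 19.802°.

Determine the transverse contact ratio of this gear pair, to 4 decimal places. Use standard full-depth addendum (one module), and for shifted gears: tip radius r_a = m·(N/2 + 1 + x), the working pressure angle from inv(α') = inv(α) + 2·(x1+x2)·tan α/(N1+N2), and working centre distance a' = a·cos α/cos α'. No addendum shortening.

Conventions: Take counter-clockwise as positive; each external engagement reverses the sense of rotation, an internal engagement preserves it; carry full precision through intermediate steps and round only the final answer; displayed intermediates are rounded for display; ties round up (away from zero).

1.8207

class = single-mesh tooth geometry [involute pair 77T × 65T, m = 3.885]
base radii: r_b1 = 140.728120, r_b2 = 118.796465
tip radii: r_a1 = 153.457500, r_a2 = 130.147500
no profile shift: α' = α, a' = a
action lengths: √(r_a1²−r_b1²) = 61.194775, √(r_a2²−r_b2²) = 53.157988
base pitch p_b = π·m·cos α = 11.483388
CR = (61.194775 + 53.157988 − 275.835000·sin 19.80200°)/11.483388 = 1.820711
contact ratio ≈ 1.8207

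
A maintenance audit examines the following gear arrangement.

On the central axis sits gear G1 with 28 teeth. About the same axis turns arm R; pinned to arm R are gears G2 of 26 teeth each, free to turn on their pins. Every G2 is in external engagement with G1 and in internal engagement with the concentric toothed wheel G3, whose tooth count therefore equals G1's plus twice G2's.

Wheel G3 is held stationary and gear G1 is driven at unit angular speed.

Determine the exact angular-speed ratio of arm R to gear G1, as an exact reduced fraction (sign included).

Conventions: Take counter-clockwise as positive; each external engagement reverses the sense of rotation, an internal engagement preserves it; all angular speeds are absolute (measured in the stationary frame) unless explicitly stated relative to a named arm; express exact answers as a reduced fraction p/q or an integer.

recognized (axles ride arm R): planetary set, 28/26/80 teeth
ring teeth: 28 + 2·26 = 80
28(ω_sun−ω_arm) = −80(ω_ring−ω_arm),  ω_ring = 0, ω_sun = 1
28(1−ω_arm) = −80(0−ω_arm)  ⇒  108·ω_arm = 28  ⇒  ω_arm = 7/27
ω_out/ω_in = 7/27

7/27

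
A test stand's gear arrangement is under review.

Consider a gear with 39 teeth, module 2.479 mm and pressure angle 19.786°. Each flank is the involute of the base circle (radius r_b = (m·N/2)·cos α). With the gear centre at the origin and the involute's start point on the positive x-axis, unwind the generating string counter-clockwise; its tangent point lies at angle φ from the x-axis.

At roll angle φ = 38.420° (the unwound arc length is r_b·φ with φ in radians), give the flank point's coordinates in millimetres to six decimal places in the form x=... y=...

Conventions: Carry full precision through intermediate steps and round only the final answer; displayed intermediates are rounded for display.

x=54.591893 y=4.369300

single-mesh involute tooth geometry (39T wheel at module 2.479)
pitch radius r_p = m·N/2 = 2.479·39/2 = 48.340500
base radius r_b = r_p·cos α = 48.340500·cos 19.786° = 45.486647
roll angle φ = 38.420° = 0.67055550 rad
x = r_b·(cos φ + φ·sin φ) = 54.591893
y = r_b·(sin φ − φ·cos φ) = 4.369300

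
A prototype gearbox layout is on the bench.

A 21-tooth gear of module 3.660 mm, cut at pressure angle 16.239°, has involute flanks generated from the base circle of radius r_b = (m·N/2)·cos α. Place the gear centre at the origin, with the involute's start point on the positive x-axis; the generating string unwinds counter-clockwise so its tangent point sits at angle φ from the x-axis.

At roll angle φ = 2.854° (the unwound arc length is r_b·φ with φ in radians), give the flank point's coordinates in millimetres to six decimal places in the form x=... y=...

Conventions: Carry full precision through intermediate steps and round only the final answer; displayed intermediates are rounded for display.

single-mesh involute tooth geometry (21T wheel at module 3.660)
pitch radius r_p = m·N/2 = 3.660·21/2 = 38.430000
base radius r_b = r_p·cos α = 38.430000·cos 16.239° = 36.896780
roll angle φ = 2.854° = 0.04981170 rad
x = r_b·(cos φ + φ·sin φ) = 36.942526
y = r_b·(sin φ − φ·cos φ) = 0.001520

x=36.942526 y=0.001520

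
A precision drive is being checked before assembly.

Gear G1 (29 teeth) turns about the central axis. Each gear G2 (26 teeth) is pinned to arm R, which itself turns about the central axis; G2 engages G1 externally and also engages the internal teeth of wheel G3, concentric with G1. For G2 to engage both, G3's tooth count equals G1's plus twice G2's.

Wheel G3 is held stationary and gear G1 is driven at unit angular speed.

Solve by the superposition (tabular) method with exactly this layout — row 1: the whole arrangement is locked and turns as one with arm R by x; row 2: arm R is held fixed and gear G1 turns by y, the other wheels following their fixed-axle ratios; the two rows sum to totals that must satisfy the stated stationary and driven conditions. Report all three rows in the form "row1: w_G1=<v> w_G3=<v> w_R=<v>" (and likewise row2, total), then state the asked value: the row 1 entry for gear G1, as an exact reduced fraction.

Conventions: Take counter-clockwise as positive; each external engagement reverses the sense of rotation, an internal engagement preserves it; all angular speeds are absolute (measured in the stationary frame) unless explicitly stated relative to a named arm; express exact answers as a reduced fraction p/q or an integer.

planetary set (29T centre, 26T on arm, 81T internal) — Willis relation
row 1 — lock + rotate with arm: ω_sun = ω_ring = ω_arm = x
superposition row 2 [arm held]: sun y, ring −(29/81)·y, arm 0
boundary: total ω_ring = x − (29/81)·y = 0 and total ω_sun = x + y = 1  ⇒  y = 81/110, x = 29/110
row 2 ring = −(29/81)·81/110 = -29/110
totals (row 1 + row 2): sun 29/110 + 81/110 = 1, ring 29/110 + (-29/110) = 0, arm 29/110 + 0 = 29/110
asked cell (row1, sun) = 29/110

row1: w_G1=29/110 w_G3=29/110 w_R=29/110
row2: w_G1=81/110 w_G3=-29/110 w_R=0
total: w_G1=1 w_G3=0 w_R=29/110
asked value: 29/110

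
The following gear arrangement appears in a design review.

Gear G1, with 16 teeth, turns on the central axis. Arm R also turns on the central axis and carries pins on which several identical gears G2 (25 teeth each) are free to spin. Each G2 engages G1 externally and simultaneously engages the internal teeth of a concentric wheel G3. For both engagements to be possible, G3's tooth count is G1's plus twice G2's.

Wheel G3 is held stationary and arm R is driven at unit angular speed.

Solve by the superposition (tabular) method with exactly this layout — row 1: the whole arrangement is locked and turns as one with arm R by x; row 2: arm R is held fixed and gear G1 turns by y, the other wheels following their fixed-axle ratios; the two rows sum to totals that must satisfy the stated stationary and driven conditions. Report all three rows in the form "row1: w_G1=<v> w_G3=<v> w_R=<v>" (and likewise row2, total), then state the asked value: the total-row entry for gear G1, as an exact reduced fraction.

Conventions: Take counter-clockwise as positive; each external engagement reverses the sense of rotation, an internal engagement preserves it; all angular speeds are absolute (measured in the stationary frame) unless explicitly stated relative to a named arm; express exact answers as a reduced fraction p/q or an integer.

row1: w_G1=1 w_G3=1 w_R=1
row2: w_G1=33/8 w_G3=-1 w_R=0
total: w_G1=41/8 w_G3=0 w_R=1
asked value: 41/8

class = planetary set [G3 = 16+2·25 = 66; Willis about the carrier]
row 1 (train locked, turned with arm): all members turn x
row 2 (arm held, sun turns y): ω_ring = −(16/66)·y, ω_arm = 0
boundary: total ω_ring = x − (16/66)·y = 0 and total ω_arm = x = 1  ⇒  y = 33/8, x = 1
row 2 ring = −(16/66)·33/8 = -1
totals (row 1 + row 2): sun 1 + 33/8 = 41/8, ring 1 + (-1) = 0, arm 1 + 0 = 1
asked cell (total, sun) = 41/8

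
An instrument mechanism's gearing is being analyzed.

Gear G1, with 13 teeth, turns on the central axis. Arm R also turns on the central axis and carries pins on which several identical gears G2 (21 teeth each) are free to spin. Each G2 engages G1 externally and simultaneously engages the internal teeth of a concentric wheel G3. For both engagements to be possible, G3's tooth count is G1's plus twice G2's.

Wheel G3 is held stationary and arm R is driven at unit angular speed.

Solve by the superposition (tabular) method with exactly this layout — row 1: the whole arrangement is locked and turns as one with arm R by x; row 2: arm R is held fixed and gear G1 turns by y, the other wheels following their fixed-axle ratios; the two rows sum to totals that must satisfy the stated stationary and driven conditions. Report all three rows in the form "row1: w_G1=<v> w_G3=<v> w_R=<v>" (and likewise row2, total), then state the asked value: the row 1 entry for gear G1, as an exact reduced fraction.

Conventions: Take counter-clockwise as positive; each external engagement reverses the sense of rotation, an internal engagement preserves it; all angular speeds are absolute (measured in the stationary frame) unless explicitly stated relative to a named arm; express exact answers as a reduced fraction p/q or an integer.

class = planetary set [G3 = 13+2·21 = 55; Willis about the carrier]
superposition row 1 [locked train]: every member turns x
row 2: sun turns y, ring = −(13/55)·y, arm 0
boundary: total ω_ring = x − (13/55)·y = 0 and total ω_arm = x = 1  ⇒  y = 55/13, x = 1
row 2 ring = −(13/55)·55/13 = -1
totals (row 1 + row 2): sun 1 + 55/13 = 68/13, ring 1 + (-1) = 0, arm 1 + 0 = 1
asked cell (row1, sun) = 1

row1: w_G1=1 w_G3=1 w_R=1
row2: w_G1=55/13 w_G3=-1 w_R=0
total: w_G1=68/13 w_G3=0 w_R=1
asked value: 1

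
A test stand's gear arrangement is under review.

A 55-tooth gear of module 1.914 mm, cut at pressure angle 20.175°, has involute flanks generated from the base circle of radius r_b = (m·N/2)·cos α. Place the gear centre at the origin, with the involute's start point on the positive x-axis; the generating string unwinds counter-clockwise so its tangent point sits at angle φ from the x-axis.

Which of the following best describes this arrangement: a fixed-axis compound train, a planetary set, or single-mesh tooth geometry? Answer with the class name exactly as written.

topology: single-mesh involute geometry — m = 1.914, N = 55
classification: single-mesh tooth geometry

single-mesh tooth geometry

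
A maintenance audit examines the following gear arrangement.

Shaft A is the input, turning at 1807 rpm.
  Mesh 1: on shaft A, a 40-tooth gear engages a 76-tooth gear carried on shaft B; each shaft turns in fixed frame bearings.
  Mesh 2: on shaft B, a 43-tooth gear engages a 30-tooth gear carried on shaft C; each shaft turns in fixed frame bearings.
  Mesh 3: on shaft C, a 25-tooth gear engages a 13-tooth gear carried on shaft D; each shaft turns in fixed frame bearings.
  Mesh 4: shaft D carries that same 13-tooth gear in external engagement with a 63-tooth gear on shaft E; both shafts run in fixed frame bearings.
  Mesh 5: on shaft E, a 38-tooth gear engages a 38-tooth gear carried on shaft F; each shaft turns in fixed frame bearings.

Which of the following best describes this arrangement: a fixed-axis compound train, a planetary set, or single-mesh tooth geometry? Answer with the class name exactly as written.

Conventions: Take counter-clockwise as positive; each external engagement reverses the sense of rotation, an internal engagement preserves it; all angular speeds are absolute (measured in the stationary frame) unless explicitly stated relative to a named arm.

5-mesh fixed-axis compound train (all bearings frame-fixed)
classification: fixed-axis compound train

fixed-axis compound train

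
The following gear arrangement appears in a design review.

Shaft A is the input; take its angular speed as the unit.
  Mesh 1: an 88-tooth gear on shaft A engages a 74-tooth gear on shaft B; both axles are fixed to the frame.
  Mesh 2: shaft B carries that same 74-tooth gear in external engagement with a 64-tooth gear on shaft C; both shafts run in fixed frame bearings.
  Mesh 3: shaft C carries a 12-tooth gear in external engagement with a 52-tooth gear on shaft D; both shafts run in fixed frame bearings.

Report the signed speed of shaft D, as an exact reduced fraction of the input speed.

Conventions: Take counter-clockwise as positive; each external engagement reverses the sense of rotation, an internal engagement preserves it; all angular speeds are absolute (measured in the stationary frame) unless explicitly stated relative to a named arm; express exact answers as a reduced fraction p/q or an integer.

3-mesh fixed-axis compound train (all bearings frame-fixed)
mesh 1 [88T→74T]: |ω|/ω_in = 1×88/74 = 44/37, sense flips to −
mesh 2 [74T→64T]: |ω|/ω_in = (44/37)×74/64 = 11/8, sense flips to +
mesh 3 [12T→52T]: |ω|/ω_in = (11/8)×12/52 = 33/104, sense flips to −
signed output speed (× input speed) = -33/104

-33/104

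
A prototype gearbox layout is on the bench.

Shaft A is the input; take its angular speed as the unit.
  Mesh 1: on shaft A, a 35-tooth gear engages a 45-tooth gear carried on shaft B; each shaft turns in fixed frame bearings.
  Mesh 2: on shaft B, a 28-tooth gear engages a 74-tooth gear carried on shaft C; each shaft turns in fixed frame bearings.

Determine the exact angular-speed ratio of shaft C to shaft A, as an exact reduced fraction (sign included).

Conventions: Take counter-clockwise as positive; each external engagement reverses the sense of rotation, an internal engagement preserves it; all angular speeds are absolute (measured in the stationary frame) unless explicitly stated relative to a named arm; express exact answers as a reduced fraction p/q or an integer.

98/333

class = fixed-axis compound train [2 meshes; 2 ratios multiply, 2 sense flips]
mesh 1 [35T→45T]: running ratio 7/9, sense −
mesh 2 [28T→74T]: running ratio 98/333, sense +
ω_out/ω_in = 98/333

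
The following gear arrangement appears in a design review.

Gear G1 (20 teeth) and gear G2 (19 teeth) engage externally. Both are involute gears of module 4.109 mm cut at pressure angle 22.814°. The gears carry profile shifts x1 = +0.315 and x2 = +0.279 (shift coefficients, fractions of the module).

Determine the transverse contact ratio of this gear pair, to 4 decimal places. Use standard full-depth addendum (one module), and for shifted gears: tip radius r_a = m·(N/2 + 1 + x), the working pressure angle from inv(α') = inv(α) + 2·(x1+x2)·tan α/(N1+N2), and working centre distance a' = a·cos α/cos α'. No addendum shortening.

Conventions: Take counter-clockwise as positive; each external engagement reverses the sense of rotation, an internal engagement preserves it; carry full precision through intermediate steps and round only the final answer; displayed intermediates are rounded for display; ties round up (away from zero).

class = single-mesh tooth geometry [involute pair 20T × 19T, m = 4.109]
base radii: r_b1 = 37.875465, r_b2 = 35.981692
tip radii: r_a1 = 46.493335, r_a2 = 44.290911
inv(α') = inv(22.814°) + 2·(+0.315+0.279)·tan α/(20+19) = 0.03528304  ⇒  α' = 26.31731°
a' = a·cos α / cos α' = 80.1255·cos 22.814°/cos 26.31731° = 82.397443
action lengths: √(r_a1²−r_b1²) = 26.964409, √(r_a2²−r_b2²) = 25.826395
base pitch p_b = π·m·cos α = 11.898928
CR = (26.964409 + 25.826395 − 82.397443·sin 26.31731°)/11.898928 = 1.366556
contact ratio ≈ 1.3666

1.3666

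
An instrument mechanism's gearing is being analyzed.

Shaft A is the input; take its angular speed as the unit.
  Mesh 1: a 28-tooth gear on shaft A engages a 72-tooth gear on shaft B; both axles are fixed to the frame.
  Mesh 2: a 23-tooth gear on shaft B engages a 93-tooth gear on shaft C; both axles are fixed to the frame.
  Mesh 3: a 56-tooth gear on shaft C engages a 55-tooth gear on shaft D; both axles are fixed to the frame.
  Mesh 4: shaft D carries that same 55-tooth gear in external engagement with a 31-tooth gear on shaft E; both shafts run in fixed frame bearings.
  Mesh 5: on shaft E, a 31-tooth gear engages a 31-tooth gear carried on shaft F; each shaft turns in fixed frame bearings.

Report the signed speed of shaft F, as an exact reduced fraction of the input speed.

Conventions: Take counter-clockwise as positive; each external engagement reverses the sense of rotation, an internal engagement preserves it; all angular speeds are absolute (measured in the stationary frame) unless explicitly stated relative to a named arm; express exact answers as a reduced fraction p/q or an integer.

-4508/25947

5-mesh fixed-axis compound train (all bearings frame-fixed)
mesh 1 [28T→72T]: |ω|/ω_in = 1×28/72 = 7/18, sense flips to −
mesh 2 [23T→93T]: |ω|/ω_in = (7/18)×23/93 = 161/1674, sense flips to +
mesh 3 [56T→55T]: |ω|/ω_in = (161/1674)×56/55 = 4508/46035, sense flips to −
mesh 4 [55T→31T]: |ω|/ω_in = (4508/46035)×55/31 = 4508/25947, sense flips to +
mesh 5 [31T→31T]: |ω|/ω_in = (4508/25947)×31/31 = 4508/25947, sense flips to −
signed output speed (× input speed) = -4508/25947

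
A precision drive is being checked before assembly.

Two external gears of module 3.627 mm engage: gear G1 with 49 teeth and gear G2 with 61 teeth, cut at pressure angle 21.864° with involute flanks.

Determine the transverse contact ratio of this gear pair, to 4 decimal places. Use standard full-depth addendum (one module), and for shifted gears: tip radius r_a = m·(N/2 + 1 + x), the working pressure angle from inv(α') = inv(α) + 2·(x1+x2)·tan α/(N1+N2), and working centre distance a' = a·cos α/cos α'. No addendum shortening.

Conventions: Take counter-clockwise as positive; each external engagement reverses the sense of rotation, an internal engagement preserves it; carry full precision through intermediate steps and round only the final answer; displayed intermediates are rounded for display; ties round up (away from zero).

class = single-mesh tooth geometry [involute pair 49T × 61T, m = 3.627]
base radii: r_b1 = 82.469730, r_b2 = 102.666399
tip radii: r_a1 = 92.488500, r_a2 = 114.250500
no profile shift: α' = α, a' = a
action lengths: √(r_a1²−r_b1²) = 41.867245, √(r_a2²−r_b2²) = 50.127710
base pitch p_b = π·m·cos α = 10.574951
CR = (41.867245 + 50.127710 − 199.485000·sin 21.86400°)/10.574951 = 1.674315
contact ratio ≈ 1.6743

1.6743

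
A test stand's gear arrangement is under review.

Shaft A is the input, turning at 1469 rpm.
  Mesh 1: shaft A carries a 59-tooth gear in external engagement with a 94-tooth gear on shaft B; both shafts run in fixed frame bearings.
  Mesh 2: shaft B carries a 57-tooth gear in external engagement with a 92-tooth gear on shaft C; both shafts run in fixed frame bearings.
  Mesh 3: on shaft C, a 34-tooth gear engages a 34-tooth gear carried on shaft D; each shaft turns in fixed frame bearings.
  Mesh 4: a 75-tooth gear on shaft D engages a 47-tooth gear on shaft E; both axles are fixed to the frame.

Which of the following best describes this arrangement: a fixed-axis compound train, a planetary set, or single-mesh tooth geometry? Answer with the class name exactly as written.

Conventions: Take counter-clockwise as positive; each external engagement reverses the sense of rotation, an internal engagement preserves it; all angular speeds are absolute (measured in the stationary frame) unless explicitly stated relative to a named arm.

fixed-axis compound train

topology: fixed-axis compound train — 4 meshes, A→E
classification: fixed-axis compound train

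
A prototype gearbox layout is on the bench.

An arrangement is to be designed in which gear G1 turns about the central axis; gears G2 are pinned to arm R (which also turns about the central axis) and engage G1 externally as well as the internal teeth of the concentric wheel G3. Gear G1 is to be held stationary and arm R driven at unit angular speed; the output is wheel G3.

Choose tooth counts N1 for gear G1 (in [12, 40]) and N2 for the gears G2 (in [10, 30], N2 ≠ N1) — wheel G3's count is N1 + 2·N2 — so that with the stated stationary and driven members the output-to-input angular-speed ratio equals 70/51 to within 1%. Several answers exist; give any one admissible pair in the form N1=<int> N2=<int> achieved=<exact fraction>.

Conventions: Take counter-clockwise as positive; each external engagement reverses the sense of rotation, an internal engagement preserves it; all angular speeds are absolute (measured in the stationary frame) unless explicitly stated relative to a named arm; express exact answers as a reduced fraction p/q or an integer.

N1=19 N2=16 achieved=70/51

design class (target 70/51): planetary set
Willis with ω_sun = 0: ω_ring/ω_arm = (N1+N3)/N3; set equal to 70/51  ⇒  N3/N1 = 1/(70/51 − 1) = 51/19
N3 = N1 + 2·N2  ⇒  N2/N1 = (N3/N1 − 1)/2 = (51/19 − 1)/2 = 16/19
smallest multiple with N1 ≥ 12 and N2 ≥ 10: k = 1  ⇒  N1 = 1·19 = 19, N2 = 1·16 = 16 (N1 ≤ 40, N2 ≤ 30, N2 ≠ N1 ✓), N3 = 19 + 2·16 = 51
check: (N1+N3)/N3 with N1 = 19, N3 = 51 gives 70/51; |achieved − target| = 0 ≤ 7/510 ✓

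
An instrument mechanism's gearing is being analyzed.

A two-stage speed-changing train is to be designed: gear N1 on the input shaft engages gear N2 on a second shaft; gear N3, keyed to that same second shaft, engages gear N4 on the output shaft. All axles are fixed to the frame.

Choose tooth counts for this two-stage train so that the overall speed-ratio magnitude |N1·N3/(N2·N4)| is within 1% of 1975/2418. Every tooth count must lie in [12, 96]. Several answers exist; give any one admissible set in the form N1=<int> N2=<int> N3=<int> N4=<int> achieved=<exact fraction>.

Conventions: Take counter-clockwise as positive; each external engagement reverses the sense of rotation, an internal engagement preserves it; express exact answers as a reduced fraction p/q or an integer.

N1=25 N2=26 N3=79 N4=93 achieved=1975/2418

class = fixed-axis compound train [2-stage, 1975/2418 wanted]
target = 1975/2418 in lowest terms: an exact hit needs N1·N3 = k·1975 and N2·N4 = k·2418 for one integer k, every count in [12, 96]; additionally prefer no 1:1 stage (N1 ≠ N2, N3 ≠ N4)
k = 1: N1·N3 = 1975 = 25·79, N2·N4 = 2418 = 26·93
achieved = 25·79/(26·93) = 1975/2418; |achieved − target| = 0 ≤ 79/9672 ✓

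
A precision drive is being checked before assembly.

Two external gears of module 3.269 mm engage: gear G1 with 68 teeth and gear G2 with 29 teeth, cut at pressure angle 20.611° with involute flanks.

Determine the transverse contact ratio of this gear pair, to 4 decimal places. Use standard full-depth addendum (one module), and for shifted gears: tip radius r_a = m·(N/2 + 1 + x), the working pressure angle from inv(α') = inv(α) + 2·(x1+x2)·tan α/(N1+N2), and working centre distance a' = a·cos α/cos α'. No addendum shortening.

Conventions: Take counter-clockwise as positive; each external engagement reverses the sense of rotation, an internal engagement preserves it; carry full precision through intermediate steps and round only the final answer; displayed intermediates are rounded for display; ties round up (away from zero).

1.6945

recognized (one external pair, fixed centres): single-mesh tooth geometry, m = 3.269, N1 = 68, N2 = 29
base radii: r_b1 = 104.031763, r_b2 = 44.366487
tip radii: r_a1 = 114.415000, r_a2 = 50.669500
no profile shift: α' = α, a' = a
action lengths: √(r_a1²−r_b1²) = 47.625460, √(r_a2²−r_b2²) = 24.474743
base pitch p_b = π·m·cos α = 9.612512
CR = (47.625460 + 24.474743 − 158.546500·sin 20.61100°)/9.612512 = 1.694505
contact ratio ≈ 1.6945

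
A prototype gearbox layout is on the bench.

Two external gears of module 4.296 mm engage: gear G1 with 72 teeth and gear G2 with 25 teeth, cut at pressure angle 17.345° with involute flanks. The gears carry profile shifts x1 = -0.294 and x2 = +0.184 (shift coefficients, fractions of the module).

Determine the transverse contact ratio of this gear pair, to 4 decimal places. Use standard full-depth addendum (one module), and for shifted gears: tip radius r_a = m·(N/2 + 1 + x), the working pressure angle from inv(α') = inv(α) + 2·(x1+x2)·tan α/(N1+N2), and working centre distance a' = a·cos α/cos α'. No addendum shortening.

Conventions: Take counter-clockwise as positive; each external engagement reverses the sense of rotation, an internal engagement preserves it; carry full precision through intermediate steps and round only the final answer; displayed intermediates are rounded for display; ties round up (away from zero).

class = single-mesh tooth geometry [involute pair 72T × 25T, m = 4.296]
base radii: r_b1 = 147.623320, r_b2 = 51.258097
tip radii: r_a1 = 157.688976, r_a2 = 58.786464
inv(α') = inv(17.345°) + 2·(-0.294+0.184)·tan α/(72+25) = 0.00889139  ⇒  α' = 16.91786°
a' = a·cos α / cos α' = 208.3560·cos 17.345°/cos 16.91786° = 207.877755
action lengths: √(r_a1²−r_b1²) = 55.436168, √(r_a2²−r_b2²) = 28.782909
base pitch p_b = π·m·cos α = 12.882565
CR = (55.436168 + 28.782909 − 207.877755·sin 16.91786°)/12.882565 = 1.841758
contact ratio ≈ 1.8418

1.8418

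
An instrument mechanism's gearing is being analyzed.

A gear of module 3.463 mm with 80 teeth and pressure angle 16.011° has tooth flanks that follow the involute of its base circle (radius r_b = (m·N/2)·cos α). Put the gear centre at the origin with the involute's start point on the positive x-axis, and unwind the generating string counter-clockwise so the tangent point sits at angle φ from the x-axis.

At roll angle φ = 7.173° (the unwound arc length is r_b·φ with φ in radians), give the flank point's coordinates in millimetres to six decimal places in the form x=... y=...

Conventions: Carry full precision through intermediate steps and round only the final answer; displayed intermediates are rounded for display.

recognized (one wheel, involute flank): single-mesh tooth geometry, m = 3.463, N = 80
pitch radius r_p = m·N/2 = 3.463·80/2 = 138.520000
base radius r_b = r_p·cos α = 138.520000·cos 16.011° = 133.146637
roll angle φ = 7.173° = 0.12519247 rad
x = r_b·(cos φ + φ·sin φ) = 134.185966
y = r_b·(sin φ − φ·cos φ) = 0.086949

x=134.185966 y=0.086949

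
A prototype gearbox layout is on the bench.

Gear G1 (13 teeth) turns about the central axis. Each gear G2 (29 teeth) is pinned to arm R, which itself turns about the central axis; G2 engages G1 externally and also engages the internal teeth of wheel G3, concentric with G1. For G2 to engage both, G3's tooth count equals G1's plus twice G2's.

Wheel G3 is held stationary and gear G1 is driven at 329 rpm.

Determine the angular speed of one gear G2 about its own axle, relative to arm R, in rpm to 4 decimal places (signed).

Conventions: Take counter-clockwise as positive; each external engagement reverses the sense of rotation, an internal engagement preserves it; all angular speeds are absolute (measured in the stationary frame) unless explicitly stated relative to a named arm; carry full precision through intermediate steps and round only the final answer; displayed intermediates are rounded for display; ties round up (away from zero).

-124.6580 rpm

class = planetary set [G3 = 13+2·29 = 71; Willis about the carrier]
normalise by the input: solve with ω_sun = 1, then scale by 329 rpm
ring teeth: 13 + 2·29 = 71
13(ω_sun−ω_arm) = −71(ω_ring−ω_arm),  ω_ring = 0, ω_sun = 1
13(1−ω_arm) = −71(0−ω_arm)  ⇒  84·ω_arm = 13  ⇒  ω_arm = 13/84
sun–planet mesh: 13·(1−13/84) = −29·(ω_p−ω_arm)  ⇒  ω_p−ω_arm = -923/2436
scale: ω_p−ω_arm = -923/2436 × 329 rpm = -124.6580 rpm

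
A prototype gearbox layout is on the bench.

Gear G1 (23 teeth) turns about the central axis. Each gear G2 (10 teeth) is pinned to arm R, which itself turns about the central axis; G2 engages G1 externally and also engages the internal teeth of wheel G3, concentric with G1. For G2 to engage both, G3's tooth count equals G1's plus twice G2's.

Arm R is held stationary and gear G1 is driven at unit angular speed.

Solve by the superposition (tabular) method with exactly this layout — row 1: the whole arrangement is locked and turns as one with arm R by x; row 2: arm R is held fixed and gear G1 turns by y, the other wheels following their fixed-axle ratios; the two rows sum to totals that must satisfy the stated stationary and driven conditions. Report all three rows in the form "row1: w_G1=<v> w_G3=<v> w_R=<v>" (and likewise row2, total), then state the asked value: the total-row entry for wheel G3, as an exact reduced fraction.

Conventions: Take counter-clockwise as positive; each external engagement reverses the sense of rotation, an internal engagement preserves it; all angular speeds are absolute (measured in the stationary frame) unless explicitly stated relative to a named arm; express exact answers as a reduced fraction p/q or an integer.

row1: w_G1=0 w_G3=0 w_R=0
row2: w_G1=1 w_G3=-23/43 w_R=0
total: w_G1=1 w_G3=-23/43 w_R=0
asked value: -23/43

planetary set (23T centre, 10T on arm, 43T internal) — Willis relation
row 1 — lock + rotate with arm: ω_sun = ω_ring = ω_arm = x
superposition row 2 [arm held]: sun y, ring −(23/43)·y, arm 0
boundary: total ω_arm = x = 0 and total ω_sun = x + y = 1  ⇒  y = 1, x = 0
row 2 ring = −(23/43)·1 = -23/43
totals (row 1 + row 2): sun 0 + 1 = 1, ring 0 + (-23/43) = -23/43, arm 0 + 0 = 0
asked cell (total, ring) = -23/43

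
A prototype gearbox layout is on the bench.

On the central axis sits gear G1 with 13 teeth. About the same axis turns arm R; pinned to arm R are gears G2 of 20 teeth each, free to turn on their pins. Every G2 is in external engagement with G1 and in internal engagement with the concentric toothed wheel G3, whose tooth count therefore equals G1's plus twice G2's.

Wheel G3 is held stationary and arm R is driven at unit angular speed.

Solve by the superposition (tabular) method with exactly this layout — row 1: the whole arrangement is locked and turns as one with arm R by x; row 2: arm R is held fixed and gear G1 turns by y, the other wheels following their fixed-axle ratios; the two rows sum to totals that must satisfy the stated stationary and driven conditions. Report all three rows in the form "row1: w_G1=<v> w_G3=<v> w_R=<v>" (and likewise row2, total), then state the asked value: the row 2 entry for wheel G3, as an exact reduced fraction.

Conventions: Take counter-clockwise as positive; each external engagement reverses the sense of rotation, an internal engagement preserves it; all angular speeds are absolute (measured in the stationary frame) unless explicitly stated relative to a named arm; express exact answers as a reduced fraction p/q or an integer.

row1: w_G1=1 w_G3=1 w_R=1
row2: w_G1=53/13 w_G3=-1 w_R=0
total: w_G1=66/13 w_G3=0 w_R=1
asked value: -1

planetary set (13T centre, 20T on arm, 53T internal) — Willis relation
row 1 (train locked, turned with arm): all members turn x
row 2 (arm held, sun turns y): ω_ring = −(13/53)·y, ω_arm = 0
boundary: total ω_ring = x − (13/53)·y = 0 and total ω_arm = x = 1  ⇒  y = 53/13, x = 1
row 2 ring = −(13/53)·53/13 = -1
totals (row 1 + row 2): sun 1 + 53/13 = 66/13, ring 1 + (-1) = 0, arm 1 + 0 = 1
asked cell (row2, ring) = -1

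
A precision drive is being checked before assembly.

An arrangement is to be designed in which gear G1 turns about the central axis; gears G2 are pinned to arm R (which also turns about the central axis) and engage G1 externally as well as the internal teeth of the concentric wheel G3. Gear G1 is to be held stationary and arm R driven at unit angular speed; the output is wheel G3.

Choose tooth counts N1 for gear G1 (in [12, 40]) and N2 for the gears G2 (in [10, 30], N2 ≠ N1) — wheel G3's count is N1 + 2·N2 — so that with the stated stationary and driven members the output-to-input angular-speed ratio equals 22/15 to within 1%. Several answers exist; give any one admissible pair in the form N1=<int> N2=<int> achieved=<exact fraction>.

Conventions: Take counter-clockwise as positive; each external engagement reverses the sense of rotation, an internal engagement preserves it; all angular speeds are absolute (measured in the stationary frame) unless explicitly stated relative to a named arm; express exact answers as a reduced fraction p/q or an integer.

N1=21 N2=12 achieved=22/15

topology: planetary set — design target 22/15, arm = carrier (Willis)
Willis with ω_sun = 0: ω_ring/ω_arm = (N1+N3)/N3; set equal to 22/15  ⇒  N3/N1 = 1/(22/15 − 1) = 15/7
N3 = N1 + 2·N2  ⇒  N2/N1 = (N3/N1 − 1)/2 = (15/7 − 1)/2 = 4/7
smallest multiple with N1 ≥ 12 and N2 ≥ 10: k = 3  ⇒  N1 = 3·7 = 21, N2 = 3·4 = 12 (N1 ≤ 40, N2 ≤ 30, N2 ≠ N1 ✓), N3 = 21 + 2·12 = 45
check: (N1+N3)/N3 with N1 = 21, N3 = 45 gives 22/15; |achieved − target| = 0 ≤ 11/750 ✓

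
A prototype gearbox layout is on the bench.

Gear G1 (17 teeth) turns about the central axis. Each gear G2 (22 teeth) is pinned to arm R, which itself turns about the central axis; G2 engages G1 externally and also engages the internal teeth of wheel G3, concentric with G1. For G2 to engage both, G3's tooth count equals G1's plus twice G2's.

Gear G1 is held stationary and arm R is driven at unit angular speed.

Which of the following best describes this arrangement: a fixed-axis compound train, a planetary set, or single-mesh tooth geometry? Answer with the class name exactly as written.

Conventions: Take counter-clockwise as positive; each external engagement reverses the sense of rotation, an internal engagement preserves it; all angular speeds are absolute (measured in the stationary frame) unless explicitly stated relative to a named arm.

topology: planetary set — G1 17T / G2 22T / G3 61T, arm = carrier (Willis)
classification: planetary set

planetary set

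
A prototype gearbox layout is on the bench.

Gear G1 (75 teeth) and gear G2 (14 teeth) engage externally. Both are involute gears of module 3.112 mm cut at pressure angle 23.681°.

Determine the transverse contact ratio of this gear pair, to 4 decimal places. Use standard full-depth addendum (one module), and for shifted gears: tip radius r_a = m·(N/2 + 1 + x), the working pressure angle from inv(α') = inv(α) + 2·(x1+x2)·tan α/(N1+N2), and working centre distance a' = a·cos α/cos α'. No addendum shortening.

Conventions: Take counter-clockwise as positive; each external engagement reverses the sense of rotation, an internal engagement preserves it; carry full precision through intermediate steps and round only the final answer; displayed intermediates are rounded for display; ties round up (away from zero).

single-mesh involute tooth geometry (75T engaging 14T at module 3.112)
base radii: r_b1 = 106.873374, r_b2 = 19.949696
tip radii: r_a1 = 119.812000, r_a2 = 24.896000
no profile shift: α' = α, a' = a
action lengths: √(r_a1²−r_b1²) = 54.157154, √(r_a2²−r_b2²) = 14.893637
base pitch p_b = π·m·cos α = 8.953403
CR = (54.157154 + 14.893637 − 138.484000·sin 23.68100°)/8.953403 = 1.499933
contact ratio ≈ 1.4999

1.4999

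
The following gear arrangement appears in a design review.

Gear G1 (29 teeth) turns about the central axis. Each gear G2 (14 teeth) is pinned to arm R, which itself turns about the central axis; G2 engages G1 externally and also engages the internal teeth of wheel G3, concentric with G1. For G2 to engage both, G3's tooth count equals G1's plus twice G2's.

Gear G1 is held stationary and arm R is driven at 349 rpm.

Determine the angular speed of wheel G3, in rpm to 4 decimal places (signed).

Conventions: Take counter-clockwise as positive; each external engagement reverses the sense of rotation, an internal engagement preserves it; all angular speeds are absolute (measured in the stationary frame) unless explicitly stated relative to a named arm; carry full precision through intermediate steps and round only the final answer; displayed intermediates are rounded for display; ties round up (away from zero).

+526.5614 rpm

topology: planetary set — G1 29T / G2 14T / G3 57T, arm = carrier (Willis)
normalise by the input: solve with ω_arm = 1, then scale by 349 rpm
ring teeth: 29 + 2·14 = 57
29(ω_sun−ω_arm) = −57(ω_ring−ω_arm),  ω_sun = 0, ω_arm = 1
ω_ring = 1 − (29/57)(0−1) = 86/57
scale: ω_ring = 86/57 × 349 rpm = +526.5614 rpm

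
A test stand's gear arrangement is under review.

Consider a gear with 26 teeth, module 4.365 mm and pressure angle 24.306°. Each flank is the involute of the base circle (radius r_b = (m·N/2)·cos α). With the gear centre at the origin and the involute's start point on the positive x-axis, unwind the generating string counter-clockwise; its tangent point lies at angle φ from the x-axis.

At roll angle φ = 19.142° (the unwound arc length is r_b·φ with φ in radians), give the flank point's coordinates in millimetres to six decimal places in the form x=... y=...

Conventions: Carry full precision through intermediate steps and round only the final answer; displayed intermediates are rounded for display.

x=54.521233 y=0.635675

single-mesh involute tooth geometry (26T wheel at module 4.365)
pitch radius r_p = m·N/2 = 4.365·26/2 = 56.745000
base radius r_b = r_p·cos α = 56.745000·cos 24.306° = 51.715133
roll angle φ = 19.142° = 0.33409093 rad
x = r_b·(cos φ + φ·sin φ) = 54.521233
y = r_b·(sin φ − φ·cos φ) = 0.635675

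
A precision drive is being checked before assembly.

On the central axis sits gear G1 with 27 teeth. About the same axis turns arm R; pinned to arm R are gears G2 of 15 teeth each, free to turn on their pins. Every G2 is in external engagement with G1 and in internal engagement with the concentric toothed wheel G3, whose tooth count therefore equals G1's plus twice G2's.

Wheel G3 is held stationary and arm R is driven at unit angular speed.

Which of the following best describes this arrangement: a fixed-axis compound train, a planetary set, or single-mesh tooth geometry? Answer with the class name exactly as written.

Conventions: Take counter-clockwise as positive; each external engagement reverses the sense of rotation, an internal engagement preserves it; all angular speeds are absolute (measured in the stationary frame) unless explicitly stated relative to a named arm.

class = planetary set [G3 = 27+2·15 = 57; Willis about the carrier]
classification: planetary set

planetary set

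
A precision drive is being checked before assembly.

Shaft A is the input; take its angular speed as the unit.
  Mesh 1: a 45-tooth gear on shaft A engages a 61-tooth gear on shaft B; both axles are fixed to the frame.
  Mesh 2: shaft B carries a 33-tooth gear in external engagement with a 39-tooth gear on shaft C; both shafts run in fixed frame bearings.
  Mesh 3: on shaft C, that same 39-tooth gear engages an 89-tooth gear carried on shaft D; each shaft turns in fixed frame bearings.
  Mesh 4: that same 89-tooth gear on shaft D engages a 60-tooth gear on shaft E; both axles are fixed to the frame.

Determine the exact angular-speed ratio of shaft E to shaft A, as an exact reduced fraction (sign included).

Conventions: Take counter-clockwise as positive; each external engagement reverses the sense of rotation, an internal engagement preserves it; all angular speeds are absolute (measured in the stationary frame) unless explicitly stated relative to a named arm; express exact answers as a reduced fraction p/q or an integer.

99/244

class = fixed-axis compound train [4 meshes; 4 ratios multiply, 4 sense flips]
mesh 1 [45T→61T]: running ratio 45/61, sense −
mesh 2 [33T→39T]: running ratio 495/793, sense +
mesh 3 [39T→89T]: running ratio 1485/5429, sense −
mesh 4 [89T→60T]: running ratio 99/244, sense +
ω_out/ω_in = 99/244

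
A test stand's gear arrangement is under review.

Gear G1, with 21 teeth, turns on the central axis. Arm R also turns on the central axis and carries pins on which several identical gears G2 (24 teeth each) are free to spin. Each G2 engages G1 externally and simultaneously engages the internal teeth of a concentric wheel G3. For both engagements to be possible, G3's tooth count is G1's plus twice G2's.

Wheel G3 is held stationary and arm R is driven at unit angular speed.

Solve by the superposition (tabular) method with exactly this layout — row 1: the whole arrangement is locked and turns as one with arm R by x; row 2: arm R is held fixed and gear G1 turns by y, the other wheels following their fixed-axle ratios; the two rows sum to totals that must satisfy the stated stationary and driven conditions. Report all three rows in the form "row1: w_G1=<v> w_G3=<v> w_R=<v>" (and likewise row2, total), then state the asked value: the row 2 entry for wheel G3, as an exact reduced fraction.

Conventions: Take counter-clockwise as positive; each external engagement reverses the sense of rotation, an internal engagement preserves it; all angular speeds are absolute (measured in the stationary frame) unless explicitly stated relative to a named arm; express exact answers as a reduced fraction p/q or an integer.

row1: w_G1=1 w_G3=1 w_R=1
row2: w_G1=23/7 w_G3=-1 w_R=0
total: w_G1=30/7 w_G3=0 w_R=1
asked value: -1

topology: planetary set — G1 21T / G2 24T / G3 69T, arm = carrier (Willis)
row 1: whole set turns with the arm by x
row 2 — arm fixed, fixed-axis ratios: sun y, ring −(21/69)·y, arm 0
boundary: total ω_ring = x − (21/69)·y = 0 and total ω_arm = x = 1  ⇒  y = 23/7, x = 1
row 2 ring = −(21/69)·23/7 = -1
totals (row 1 + row 2): sun 1 + 23/7 = 30/7, ring 1 + (-1) = 0, arm 1 + 0 = 1
asked cell (row2, ring) = -1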